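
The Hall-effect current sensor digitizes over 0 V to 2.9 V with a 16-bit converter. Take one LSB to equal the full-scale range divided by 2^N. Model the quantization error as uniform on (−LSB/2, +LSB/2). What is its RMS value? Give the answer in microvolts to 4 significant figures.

12.77 µV

V_FS = 2.9 V.
Step size = 2.9/65536 V = 44.2505 µV.
σ_q = LSB/√12 = 44.2505 µV/3.4641 = 12.77 µV.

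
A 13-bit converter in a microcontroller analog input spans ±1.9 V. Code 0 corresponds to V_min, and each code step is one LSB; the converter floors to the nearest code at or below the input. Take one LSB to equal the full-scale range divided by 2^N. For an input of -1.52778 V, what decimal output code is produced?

802

Range = 1.9 − (-1.9) = 3.8 V. LSB = 3.8 V / 2^13 ≈ 463.9 µV.
(V_in − V_min) × 2^13/range = (-1.52778 − (-1.9)) × 8192/3.8 = 802.428.
Floor → code = 802.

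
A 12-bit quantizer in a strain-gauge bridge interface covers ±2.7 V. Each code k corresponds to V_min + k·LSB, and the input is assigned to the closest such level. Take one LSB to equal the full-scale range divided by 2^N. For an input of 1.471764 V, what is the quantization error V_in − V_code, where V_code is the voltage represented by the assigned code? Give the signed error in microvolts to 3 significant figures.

Range = 2.7 − (-2.7) = 5.4 V. LSB = 5.4 V / 2^12 ≈ 1.318 mV.
(1.471764 − (-2.7)) / LSB = 4.171764 × 4096/5.4 = 3164.3602. Nearest integer: k = 3164.
V_code = V_min + k × range/2^12 = -2.7 + 3164 × 5.4/4096 = 1.471289063 V.
Error = V_in − V_code = 1.471764 − (1.471289063) = +475 µV.

+475 µV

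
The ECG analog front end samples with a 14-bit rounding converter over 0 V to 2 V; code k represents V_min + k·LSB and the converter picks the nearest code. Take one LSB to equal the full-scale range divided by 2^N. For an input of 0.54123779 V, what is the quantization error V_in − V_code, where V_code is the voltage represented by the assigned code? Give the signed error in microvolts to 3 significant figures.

Span = 2 V. LSB = 2 V / 2^14 ≈ 122.1 µV.
Position in LSBs: (0.54123779 − (0)) × 16384/2 = 4433.8200; rounding gives k = 4434.
V_code = 0 + (4434/16384) × 2 = 0.54125976563 V.
e = 0.54123779 − (0.54125976563) = −22.0 µV.

−22.0 µV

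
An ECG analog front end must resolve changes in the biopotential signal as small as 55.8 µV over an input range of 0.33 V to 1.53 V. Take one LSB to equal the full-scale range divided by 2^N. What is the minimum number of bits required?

15 bits

Full-scale range = 1.53 V − (0.33 V) = 1.2 V.
Need 2^N ≥ 1.2 V / 55.8 µV = 21510 → N_min = 15.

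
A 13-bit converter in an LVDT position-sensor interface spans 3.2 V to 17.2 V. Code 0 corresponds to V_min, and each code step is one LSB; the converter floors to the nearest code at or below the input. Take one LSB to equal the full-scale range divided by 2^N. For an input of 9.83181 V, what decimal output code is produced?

3880

Full-scale range = 17.2 V − (3.2 V) = 14 V. LSB = 14 V / 2^13 ≈ 1.709 mV.
code = ⌊(V_in − V_min)/LSB⌋ = ⌊(V_in − V_min) × 2^13 / range⌋
     = ⌊(9.83181 − (3.2)) × 8192 / 14⌋ = ⌊6.63181 × 8192/14⌋
     = ⌊3880.556⌋ = 3880.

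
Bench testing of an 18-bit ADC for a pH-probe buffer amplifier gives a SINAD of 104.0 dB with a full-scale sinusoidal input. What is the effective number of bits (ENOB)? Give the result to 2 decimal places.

(104.0 − 1.76) / 6.02 = 102.24/6.02 = 16.9834 effective bits.

16.98 bits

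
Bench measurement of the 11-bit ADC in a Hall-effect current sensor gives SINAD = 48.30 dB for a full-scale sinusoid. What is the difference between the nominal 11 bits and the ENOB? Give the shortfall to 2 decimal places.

3.27 bits

N_eff = (48.30 − 1.76)/6.02 = 7.7309 bits.
11 − 7.7309 = 3.27 bits below nominal.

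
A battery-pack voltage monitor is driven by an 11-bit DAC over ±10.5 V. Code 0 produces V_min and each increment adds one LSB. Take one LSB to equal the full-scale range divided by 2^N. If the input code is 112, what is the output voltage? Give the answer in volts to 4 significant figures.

Full-scale range = 10.5 V − (-10.5 V) = 21 V. LSB = 21 V / 2^11.
Output = V_min + (112/2048) × range = -10.5 + 0.0546875 × 21 V
      = -10.5 V + 1.14844 V = -9.35156 V.

-9.352 V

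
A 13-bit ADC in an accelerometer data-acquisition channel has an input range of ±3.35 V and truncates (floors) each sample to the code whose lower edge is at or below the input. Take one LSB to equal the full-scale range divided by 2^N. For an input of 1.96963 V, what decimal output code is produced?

Span: 3.35 V − (-3.35 V) = 6.7 V. LSB = 6.7 V / 2^13 ≈ 0.8179 mV.
code = ⌊(V_in − V_min)/LSB⌋ = ⌊(V_in − V_min) × 2^13 / range⌋
     = ⌊(1.96963 − (-3.35)) × 8192 / 6.7⌋ = ⌊5.31963 × 8192/6.7⌋
     = ⌊6504.240⌋ = 6504.

6504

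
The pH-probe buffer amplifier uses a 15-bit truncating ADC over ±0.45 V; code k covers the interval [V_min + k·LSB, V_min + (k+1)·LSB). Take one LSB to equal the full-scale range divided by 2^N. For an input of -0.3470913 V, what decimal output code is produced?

Full-scale range = 0.45 V − (-0.45 V) = 0.9 V. LSB = 0.9 V / 2^15 ≈ 27.47 µV.
code = ⌊(V_in − V_min)/LSB⌋ = ⌊(V_in − V_min) × 2^15 / range⌋
     = ⌊(-0.3470913 − (-0.45)) × 32768 / 0.9⌋ = ⌊0.1029087 × 32768/0.9⌋
     = ⌊3746.791⌋ = 3746.

3746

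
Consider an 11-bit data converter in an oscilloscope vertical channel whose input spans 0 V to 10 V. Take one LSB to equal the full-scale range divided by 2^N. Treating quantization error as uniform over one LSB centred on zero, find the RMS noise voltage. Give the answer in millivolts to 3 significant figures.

1.41 mV

Span = 10 V.
LSB = 10 V ÷ 2^11 = 10/2048 V = 4.8828 mV.
RMS of a uniform error over width LSB is LSB/√12 = 1.41 mV.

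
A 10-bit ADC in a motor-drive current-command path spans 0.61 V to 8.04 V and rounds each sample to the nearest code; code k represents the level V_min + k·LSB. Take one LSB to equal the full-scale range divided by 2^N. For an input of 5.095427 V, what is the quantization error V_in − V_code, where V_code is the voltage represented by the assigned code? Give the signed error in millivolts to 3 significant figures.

Range = 8.04 − (0.61) = 7.43 V. LSB = 7.43 V / 2^10 ≈ 7.256 mV.
(V_in − V_min)/LSB = (5.095427 − (0.61)) × 1024/7.43 = 618.1800 → nearest code k = 618.
V_code = V_min + k × range/2^10 = 0.61 + 618 × 7.43/1024 = 5.094121094 V.
V_in − V_code = 5.095427 − (5.094121094) = +1.31 mV.

+1.31 mV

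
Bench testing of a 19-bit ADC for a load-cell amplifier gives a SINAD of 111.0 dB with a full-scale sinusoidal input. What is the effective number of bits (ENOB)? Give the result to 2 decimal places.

ENOB = (111.0 − 1.76)/6.02 = 18.1462 bits.

18.15 bits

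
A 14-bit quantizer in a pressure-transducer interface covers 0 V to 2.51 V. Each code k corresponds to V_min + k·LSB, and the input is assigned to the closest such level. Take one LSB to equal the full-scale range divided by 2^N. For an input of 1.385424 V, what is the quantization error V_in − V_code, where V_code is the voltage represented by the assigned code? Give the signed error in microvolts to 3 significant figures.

+52.3 µV

Span = 2.51 V. LSB = 2.51 V / 2^14 ≈ 153.2 µV.
(V_in − V_min)/LSB = (1.385424 − (0)) × 16384/2.51 = 9043.3414 → nearest code k = 9043.
V_code = 0 + (9043/16384) × 2.51 = 1.3853717041 V.
Error = V_in − V_code = 1.385424 − (1.3853717041) = +52.3 µV.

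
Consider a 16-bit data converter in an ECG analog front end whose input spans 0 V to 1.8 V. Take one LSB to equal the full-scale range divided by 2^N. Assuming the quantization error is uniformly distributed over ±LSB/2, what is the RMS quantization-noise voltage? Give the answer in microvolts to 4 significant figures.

7.929 µV

Full-scale range = 1.8 V.
LSB = 1.8 V / 2^16 = 27.4658 µV.
V_rms = LSB/√12 = 27.4658 µV / √12 = 7.929 µV.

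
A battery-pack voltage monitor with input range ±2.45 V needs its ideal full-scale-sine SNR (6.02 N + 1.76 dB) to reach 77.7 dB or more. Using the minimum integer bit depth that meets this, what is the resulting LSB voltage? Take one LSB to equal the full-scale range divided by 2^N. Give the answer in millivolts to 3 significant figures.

0.598 mV

Span: 2.45 V − (-2.45 V) = 4.9 V.
N ≥ (77.7 − 1.76)/6.02 = 12.615 → N_min = 13.
LSB = 4.9 V ÷ 2^13 = 4.9/8192 V = 0.598 mV.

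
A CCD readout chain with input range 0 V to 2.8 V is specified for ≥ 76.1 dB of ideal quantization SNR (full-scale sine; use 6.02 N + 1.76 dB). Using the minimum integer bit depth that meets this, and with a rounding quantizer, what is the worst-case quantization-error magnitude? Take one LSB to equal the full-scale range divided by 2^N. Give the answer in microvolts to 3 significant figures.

Range is 2.8 V.
Solving 6.02 N ≥ 76.1 − 1.76: N ≥ 12.349. Round up → N = 13.
Step size = 2.8/8192 V = 341.80 µV.
Half an LSB is 171 µV.

171 µV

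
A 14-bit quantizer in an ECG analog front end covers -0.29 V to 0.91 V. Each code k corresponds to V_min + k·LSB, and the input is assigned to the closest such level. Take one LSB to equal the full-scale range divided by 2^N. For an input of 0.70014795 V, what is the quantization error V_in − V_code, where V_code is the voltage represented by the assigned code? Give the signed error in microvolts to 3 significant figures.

Span: 0.91 V − (-0.29 V) = 1.2 V. LSB = 1.2 V / 2^14 ≈ 73.24 µV.
(0.70014795 − (-0.29)) / LSB = 0.99014795 × 16384/1.2 = 13518.8200. Nearest integer: k = 13519.
V_code = V_min + k × range/2^14 = -0.29 + 13519 × 1.2/16384 = 0.70016113281 V.
V_in − V_code = 0.70014795 − (0.70016113281) = −13.2 µV.

−13.2 µV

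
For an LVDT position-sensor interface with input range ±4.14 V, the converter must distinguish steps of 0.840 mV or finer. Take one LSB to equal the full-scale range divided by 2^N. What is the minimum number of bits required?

14 bits

Full-scale range = 4.14 V − (-4.14 V) = 8.28 V.
Need 2^N ≥ 8.28 V / 0.840 mV = 9857 → N_min = 14.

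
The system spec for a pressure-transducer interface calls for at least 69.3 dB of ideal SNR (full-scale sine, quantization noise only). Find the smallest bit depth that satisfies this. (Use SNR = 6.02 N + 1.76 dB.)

6.02 N + 1.76 ≥ 69.3 gives N ≥ 11.219, so the minimum integer is 12.

12 bits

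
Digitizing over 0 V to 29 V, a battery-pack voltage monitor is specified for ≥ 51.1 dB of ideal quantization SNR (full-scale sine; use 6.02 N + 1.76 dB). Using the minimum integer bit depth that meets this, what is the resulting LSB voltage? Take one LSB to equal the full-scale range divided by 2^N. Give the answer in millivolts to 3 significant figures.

Range is 29 V.
Solving 6.02 N ≥ 51.1 − 1.76: N ≥ 8.196. Round up → N = 9.
LSB = 29 V ÷ 2^9 = 29/512 V = 56.6 mV.

56.6 mV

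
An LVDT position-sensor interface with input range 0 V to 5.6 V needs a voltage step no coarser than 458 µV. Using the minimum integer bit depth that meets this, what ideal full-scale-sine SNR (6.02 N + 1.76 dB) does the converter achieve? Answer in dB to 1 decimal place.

86.0 dB

V_FS = 5.6 V.
Need 2^N ≥ 5.6 V / 458 µV = 12230 → N_min = 14.
6.02(14) + 1.76 = 86.04 dB.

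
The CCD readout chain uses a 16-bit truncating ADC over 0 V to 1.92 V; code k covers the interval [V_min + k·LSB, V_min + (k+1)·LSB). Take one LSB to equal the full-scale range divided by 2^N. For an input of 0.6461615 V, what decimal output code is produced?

22055

Full-scale range = 1.92 V. LSB = 1.92 V / 2^16 ≈ 29.30 µV.
(V_in − V_min) × 2^16/range = (0.6461615 − (0)) × 65536/1.92 = 22055.646.
Floor → code = 22055.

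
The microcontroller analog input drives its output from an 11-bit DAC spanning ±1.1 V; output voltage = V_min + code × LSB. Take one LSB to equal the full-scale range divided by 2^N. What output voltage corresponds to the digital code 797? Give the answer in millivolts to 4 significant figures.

-243.8 mV

The full-scale span is 1.1 − (-1.1) = 2.2 V. LSB = 2.2 V / 2^11.
Output = V_min + (797/2048) × range = -1.1 + 0.389160 × 2.2 V
      = -1.1 V + 0.856152 V = -0.243848 V.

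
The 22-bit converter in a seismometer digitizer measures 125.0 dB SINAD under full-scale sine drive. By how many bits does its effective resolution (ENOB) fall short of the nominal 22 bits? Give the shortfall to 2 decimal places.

ENOB = (SINAD − 1.76)/6.02 = (125.0 − 1.76)/6.02 = 20.4718 bits.
Lost resolution: 22 − 20.4718 = 1.5282 bits.

1.53 bits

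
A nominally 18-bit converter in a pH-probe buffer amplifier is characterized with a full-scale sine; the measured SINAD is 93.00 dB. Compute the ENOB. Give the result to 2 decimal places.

15.16 bits

Inverting SNR = 6.02 N + 1.76: N_eff = (93.00 − 1.76)/6.02 = 15.1561.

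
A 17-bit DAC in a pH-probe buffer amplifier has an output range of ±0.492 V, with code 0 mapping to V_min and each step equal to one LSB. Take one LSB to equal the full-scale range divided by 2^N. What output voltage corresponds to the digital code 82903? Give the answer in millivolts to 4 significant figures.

130.4 mV

The full-scale span is 0.492 − (-0.492) = 0.984 V. LSB = 0.984 V / 2^17.
V_out = V_min + code × LSB = -0.492 V + 82903 × 0.984 V / 131072
      = -0.492 V + 0.622380 V = 0.130380 V.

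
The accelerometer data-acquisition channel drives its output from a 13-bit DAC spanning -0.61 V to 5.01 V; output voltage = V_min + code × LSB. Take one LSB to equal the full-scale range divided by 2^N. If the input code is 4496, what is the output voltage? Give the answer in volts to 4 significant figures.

2.474 V

The full-scale span is 5.01 − (-0.61) = 5.62 V. LSB = 5.62 V / 2^13.
V_out = -0.61 + 4496 × (5.62/8192) V
      = -0.61 + 3.08441 = 2.47441 V.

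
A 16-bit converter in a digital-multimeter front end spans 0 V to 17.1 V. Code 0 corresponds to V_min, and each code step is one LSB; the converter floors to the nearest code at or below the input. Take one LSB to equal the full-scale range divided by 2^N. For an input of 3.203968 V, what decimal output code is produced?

12279

Full-scale range = 17.1 V. LSB = 17.1 V / 2^16 ≈ 260.9 µV.
V_in − V_min = 3.203968 − (0) = 3.203968 V.
Divide by LSB: 3.203968 × 65536/17.1 = 12279.2542.
Truncating gives code 12279.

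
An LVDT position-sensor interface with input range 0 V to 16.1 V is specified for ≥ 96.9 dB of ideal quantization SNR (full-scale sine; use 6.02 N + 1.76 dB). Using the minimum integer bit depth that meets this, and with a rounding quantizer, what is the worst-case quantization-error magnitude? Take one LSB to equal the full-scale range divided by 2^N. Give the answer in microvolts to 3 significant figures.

Range is 16.1 V.
Required N = ⌈(96.9 − 1.76)/6.02⌉ = ⌈15.804⌉ = 16.
LSB = 16.1 V / 2^16 = 245.67 µV.
Max error for round-to-nearest is LSB/2 = 123 µV.

123 µV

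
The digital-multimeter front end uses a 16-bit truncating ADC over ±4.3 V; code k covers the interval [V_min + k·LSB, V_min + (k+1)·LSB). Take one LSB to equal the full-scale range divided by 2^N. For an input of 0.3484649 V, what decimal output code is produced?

Full-scale range = 4.3 V − (-4.3 V) = 8.6 V. LSB = 8.6 V / 2^16 ≈ 131.2 µV.
V_in − V_min = 0.3484649 − (-4.3) = 4.6484649 V.
Divide by LSB: 4.6484649 × 65536/8.6 = 35423.4646.
Truncating gives code 35423.

35423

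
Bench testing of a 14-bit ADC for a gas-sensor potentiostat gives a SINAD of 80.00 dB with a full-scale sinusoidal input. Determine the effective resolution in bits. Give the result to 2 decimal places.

13.00 bits

(80.00 − 1.76) / 6.02 = 78.24/6.02 = 12.9967 effective bits.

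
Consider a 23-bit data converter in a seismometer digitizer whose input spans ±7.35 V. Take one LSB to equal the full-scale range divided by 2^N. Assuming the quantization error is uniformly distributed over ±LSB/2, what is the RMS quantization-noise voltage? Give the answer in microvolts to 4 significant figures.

0.5059 µV

The full-scale span is 7.35 − (-7.35) = 14.7 V.
LSB = 14.7 V ÷ 2^23 = 14.7/8388608 V = 1.75238 µV.
RMS of a uniform error over width LSB is LSB/√12 = 0.5059 µV.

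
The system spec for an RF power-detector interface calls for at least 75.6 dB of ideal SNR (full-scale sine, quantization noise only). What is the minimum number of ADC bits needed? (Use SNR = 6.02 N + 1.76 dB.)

13 bits

Solving 6.02 N ≥ 75.6 − 1.76: N ≥ 12.266. Round up → N = 13.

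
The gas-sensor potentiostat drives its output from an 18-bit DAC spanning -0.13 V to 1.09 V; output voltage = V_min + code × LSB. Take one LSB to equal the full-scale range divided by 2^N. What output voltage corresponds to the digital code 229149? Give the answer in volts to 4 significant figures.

0.9364 V

Full-scale range = 1.09 V − (-0.13 V) = 1.22 V. LSB = 1.22 V / 2^18.
V_out = -0.13 + 229149 × (1.22/262144) V
      = -0.13 V + 1.06644 V = 0.936444 V.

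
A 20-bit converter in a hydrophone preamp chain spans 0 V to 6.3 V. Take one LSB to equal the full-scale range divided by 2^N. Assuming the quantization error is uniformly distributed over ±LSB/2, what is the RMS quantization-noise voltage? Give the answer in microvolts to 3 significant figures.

Full-scale range = 6.3 V.
Step size = 6.3/1048576 V = 6.0081 µV.
σ_q = LSB/√12 = 6.0081 µV/3.4641 = 1.73 µV.

1.73 µV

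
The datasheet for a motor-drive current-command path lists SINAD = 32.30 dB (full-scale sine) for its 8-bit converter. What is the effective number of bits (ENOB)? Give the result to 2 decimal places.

ENOB = (SINAD − 1.76) / 6.02 = (32.30 − 1.76) / 6.02 = 30.54 / 6.02 = 5.0731.

5.07 bits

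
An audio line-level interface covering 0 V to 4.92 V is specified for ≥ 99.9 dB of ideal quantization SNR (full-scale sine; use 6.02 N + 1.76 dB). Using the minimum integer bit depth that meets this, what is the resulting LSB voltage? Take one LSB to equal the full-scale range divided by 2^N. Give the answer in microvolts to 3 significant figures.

37.5 µV

Full-scale range = 4.92 V.
N ≥ (99.9 − 1.76)/6.02 = 16.302 → N_min = 17.
One LSB is 4.92 V / 131072 = 37.5 µV.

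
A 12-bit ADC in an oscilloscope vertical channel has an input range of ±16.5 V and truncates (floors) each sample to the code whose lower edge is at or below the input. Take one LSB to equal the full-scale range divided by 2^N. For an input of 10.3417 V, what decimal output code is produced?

3331

Range = 16.5 − (-16.5) = 33 V. LSB = 33 V / 2^12 ≈ 8.057 mV.
(V_in − V_min) × 2^12/range = (10.3417 − (-16.5)) × 4096/33 = 3331.624.
Floor → code = 3331.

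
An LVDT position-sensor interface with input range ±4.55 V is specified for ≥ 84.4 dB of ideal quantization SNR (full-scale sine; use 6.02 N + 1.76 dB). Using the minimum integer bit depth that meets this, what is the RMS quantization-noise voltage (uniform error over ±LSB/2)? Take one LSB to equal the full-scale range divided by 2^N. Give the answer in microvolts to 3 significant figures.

Full-scale range = 4.55 V − (-4.55 V) = 9.1 V.
6.02 N + 1.76 ≥ 84.4 gives N ≥ 13.728, so the minimum integer is 14.
LSB = 9.1 V ÷ 2^14 = 9.1/16384 V = 0.55542 mV.
RMS noise = LSB/√12 = 160 µV.

160 µV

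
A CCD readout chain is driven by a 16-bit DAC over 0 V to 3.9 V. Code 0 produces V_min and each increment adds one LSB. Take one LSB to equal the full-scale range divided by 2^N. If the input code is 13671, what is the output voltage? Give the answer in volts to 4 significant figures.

0.8136 V

Range is 3.9 V. LSB = 3.9 V / 2^16.
V_out = V_min + code × LSB = 0 V + 13671 × 3.9 V / 65536
      = 0 V + 0.813551 V = 0.813551 V.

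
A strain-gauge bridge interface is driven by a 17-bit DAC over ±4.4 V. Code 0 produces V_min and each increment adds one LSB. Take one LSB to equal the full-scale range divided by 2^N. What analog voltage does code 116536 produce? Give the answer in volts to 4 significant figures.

3.424 V

Range = 4.4 − (-4.4) = 8.8 V. LSB = 8.8 V / 2^17.
V_out = V_min + code × LSB = -4.4 V + 116536 × 8.8 V / 131072
      = -4.4 + 7.82407 = 3.42407 V.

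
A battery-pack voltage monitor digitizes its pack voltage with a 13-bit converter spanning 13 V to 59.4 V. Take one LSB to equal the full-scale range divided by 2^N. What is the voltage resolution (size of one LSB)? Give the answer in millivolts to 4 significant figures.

5.664 mV

Span: 59.4 V − (13 V) = 46.4 V.
Number of codes = 2^13 = 8192.
Step size = 46.4/8192 V = 5.664 mV.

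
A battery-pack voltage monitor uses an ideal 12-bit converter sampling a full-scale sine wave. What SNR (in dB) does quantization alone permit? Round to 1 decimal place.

74.0 dB

For an ideal N-bit converter with full-scale sine input, SNR = 6.02 N + 1.76 dB. SNR = 6.02 × 12 + 1.76 = 72.24 + 1.76 = 74.00 dB.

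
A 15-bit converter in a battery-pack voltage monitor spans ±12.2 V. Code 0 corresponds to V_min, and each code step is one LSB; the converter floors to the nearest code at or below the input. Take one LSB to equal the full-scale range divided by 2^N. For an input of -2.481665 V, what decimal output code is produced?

The full-scale span is 12.2 − (-12.2) = 24.4 V. LSB = 24.4 V / 2^15 ≈ 0.7446 mV.
(V_in − V_min) × 2^15/range = (-2.481665 − (-12.2)) × 32768/24.4 = 13051.246.
Floor → code = 13051.

13051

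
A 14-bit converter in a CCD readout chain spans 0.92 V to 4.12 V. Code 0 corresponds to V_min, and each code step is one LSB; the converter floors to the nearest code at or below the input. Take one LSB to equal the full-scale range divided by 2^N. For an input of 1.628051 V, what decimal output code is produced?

Range = 4.12 − (0.92) = 3.2 V. LSB = 3.2 V / 2^14 ≈ 195.3 µV.
(V_in − V_min) × 2^14/range = (1.628051 − (0.92)) × 16384/3.2 = 3625.221.
Floor → code = 3625.

3625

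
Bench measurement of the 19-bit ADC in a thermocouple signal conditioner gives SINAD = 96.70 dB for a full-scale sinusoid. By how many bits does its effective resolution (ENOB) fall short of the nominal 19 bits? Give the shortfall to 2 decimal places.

3.23 bits

Effective bits = (96.70 − 1.76)/6.02 = 15.7708.
Lost resolution: 19 − 15.7708 = 3.2292 bits.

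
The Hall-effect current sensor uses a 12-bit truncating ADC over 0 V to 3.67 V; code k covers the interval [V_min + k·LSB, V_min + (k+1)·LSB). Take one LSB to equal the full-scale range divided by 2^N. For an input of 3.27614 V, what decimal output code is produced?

Range is 3.67 V. LSB = 3.67 V / 2^12 ≈ 0.8960 mV.
code = ⌊(V_in − V_min)/LSB⌋ = ⌊(V_in − V_min) × 2^12 / range⌋
     = ⌊(3.27614 − (0)) × 4096 / 3.67⌋ = ⌊3.27614 × 4096/3.67⌋
     = ⌊3656.422⌋ = 3656.

3656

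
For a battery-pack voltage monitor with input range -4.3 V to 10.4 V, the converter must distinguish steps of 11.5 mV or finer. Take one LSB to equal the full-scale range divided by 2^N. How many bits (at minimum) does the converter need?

11 bits

Range = 10.4 − (-4.3) = 14.7 V.
Need 2^N ≥ 14.7 V / 11.5 mV = 1278 → N_min = 11.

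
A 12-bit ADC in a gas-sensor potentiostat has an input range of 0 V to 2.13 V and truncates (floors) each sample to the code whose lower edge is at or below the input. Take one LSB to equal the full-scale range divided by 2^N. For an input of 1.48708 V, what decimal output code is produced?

V_FS = 2.13 V. LSB = 2.13 V / 2^12 ≈ 0.5200 mV.
V_in − V_min = 1.48708 − (0) = 1.48708 V.
Divide by LSB: 1.48708 × 4096/2.13 = 2859.6618.
Truncating gives code 2859.

2859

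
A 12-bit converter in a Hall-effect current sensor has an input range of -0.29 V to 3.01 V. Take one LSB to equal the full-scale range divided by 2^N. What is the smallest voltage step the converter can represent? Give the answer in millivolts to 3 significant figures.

0.806 mV

Full-scale range = 3.01 V − (-0.29 V) = 3.3 V.
2^12 = 4096 levels.
LSB = 3.3 V / 2^12 = 0.806 mV.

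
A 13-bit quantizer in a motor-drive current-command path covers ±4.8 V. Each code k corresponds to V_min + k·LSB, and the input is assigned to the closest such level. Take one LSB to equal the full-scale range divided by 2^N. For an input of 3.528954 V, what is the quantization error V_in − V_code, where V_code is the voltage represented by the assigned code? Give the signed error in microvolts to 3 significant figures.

Full-scale range = 4.8 V − (-4.8 V) = 9.6 V. LSB = 9.6 V / 2^13 ≈ 1.172 mV.
(3.528954 − (-4.8)) / LSB = 8.328954 × 8192/9.6 = 7107.3741. Nearest integer: k = 7107.
Reconstructed level: -4.8 + 7107 × 9.6/8192 V = 3.528515625 V.
Error = V_in − V_code = 3.528954 − (3.528515625) = +438 µV.

+438 µV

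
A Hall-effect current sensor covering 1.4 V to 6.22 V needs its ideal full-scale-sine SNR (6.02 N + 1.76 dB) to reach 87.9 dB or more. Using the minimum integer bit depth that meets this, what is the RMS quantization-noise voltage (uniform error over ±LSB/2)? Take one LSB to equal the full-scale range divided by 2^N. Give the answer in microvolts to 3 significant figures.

42.5 µV

Range = 6.22 − (1.4) = 4.82 V.
Required N = ⌈(87.9 − 1.76)/6.02⌉ = ⌈14.309⌉ = 15.
LSB = 4.82 V ÷ 2^15 = 4.82/32768 V = 147.09 µV.
RMS noise = LSB/√12 = 42.5 µV.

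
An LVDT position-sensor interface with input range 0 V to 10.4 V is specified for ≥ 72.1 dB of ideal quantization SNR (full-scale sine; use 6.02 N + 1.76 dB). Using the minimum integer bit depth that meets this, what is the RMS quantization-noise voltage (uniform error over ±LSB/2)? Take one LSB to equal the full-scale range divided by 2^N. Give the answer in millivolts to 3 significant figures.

Span = 10.4 V.
6.02 N + 1.76 ≥ 72.1 gives N ≥ 11.684, so the minimum integer is 12.
LSB = 10.4 V / 2^12 = 2.5391 mV.
σ_q = LSB/√12 = 2.5391 mV/3.4641 = 0.733 mV.

0.733 mV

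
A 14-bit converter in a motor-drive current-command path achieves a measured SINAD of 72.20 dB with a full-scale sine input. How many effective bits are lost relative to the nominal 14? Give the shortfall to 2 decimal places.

2.30 bits

N_eff = (72.20 − 1.76)/6.02 = 11.7010 bits.
14 − 11.7010 = 2.30 bits below nominal.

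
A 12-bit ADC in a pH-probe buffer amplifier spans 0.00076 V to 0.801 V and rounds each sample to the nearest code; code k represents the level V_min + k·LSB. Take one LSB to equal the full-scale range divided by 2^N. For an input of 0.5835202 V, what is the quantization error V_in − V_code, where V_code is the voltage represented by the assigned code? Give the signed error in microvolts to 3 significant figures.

−31.8 µV

The full-scale span is 0.801 − (0.00076) = 0.80024 V. LSB = 0.80024 V / 2^12 ≈ 195.4 µV.
(V_in − V_min)/LSB = (0.5835202 − (0.00076)) × 4096/0.80024 = 2982.8374 → nearest code k = 2983.
Reconstructed level: 0.00076 + 2983 × 0.80024/4096 V = 0.5835519727 V.
V_in − V_code = 0.5835202 − (0.5835519727) = −31.8 µV.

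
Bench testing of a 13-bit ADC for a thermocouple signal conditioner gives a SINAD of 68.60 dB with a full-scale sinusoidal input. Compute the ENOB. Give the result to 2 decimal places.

11.10 bits

(68.60 − 1.76) / 6.02 = 66.84/6.02 = 11.1030 effective bits.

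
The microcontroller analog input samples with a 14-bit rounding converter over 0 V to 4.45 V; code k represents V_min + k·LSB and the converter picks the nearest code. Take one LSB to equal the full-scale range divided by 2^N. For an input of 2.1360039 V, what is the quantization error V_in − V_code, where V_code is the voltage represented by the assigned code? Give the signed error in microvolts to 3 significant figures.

+90.8 µV

Full-scale range = 4.45 V. LSB = 4.45 V / 2^14 ≈ 271.6 µV.
(2.1360039 − (0)) / LSB = 2.1360039 × 16384/4.45 = 7864.3344. Nearest integer: k = 7864.
V_code = V_min + k × range/2^14 = 0 + 7864 × 4.45/16384 = 2.1359130859 V.
V_in − V_code = 2.1360039 − (2.1359130859) = +90.8 µV.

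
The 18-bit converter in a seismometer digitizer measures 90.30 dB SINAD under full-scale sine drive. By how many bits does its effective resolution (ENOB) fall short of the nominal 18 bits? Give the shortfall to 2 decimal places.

3.29 bits

ENOB = (SINAD − 1.76)/6.02 = (90.30 − 1.76)/6.02 = 14.7076 bits.
Shortfall = 18 − 14.7076 = 3.2924 bits.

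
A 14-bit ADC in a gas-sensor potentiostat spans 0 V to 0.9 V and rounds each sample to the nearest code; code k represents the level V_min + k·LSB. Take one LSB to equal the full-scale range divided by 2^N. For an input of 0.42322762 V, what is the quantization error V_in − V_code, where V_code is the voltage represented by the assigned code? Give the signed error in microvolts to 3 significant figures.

Range is 0.9 V. LSB = 0.9 V / 2^14 ≈ 54.93 µV.
Position in LSBs: (0.42322762 − (0)) × 16384/0.9 = 7704.6237; rounding gives k = 7705.
Reconstructed level: 0 + 7705 × 0.9/16384 V = 0.42324829102 V.
Error = V_in − V_code = 0.42322762 − (0.42324829102) = −20.7 µV.

−20.7 µV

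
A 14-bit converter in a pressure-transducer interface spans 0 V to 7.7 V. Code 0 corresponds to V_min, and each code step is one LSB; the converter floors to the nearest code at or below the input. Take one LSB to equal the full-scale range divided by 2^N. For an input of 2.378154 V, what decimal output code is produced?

Full-scale range = 7.7 V. LSB = 7.7 V / 2^14 ≈ 470.0 µV.
V_in − V_min = 2.378154 − (0) = 2.378154 V.
Divide by LSB: 2.378154 × 16384/7.7 = 5060.2176.
Truncating gives code 5060.

5060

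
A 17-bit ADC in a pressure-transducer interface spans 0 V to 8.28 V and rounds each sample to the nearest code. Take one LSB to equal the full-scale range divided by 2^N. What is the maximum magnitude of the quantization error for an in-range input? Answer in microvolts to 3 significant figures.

V_FS = 8.28 V.
Step size = 8.28/131072 V = 63.171 µV.
Worst-case error for round-to-nearest is half an LSB: 31.6 µV.

31.6 µV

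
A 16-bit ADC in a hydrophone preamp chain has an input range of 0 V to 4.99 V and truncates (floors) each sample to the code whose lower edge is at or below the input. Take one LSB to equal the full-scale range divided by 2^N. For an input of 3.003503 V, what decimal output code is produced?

V_FS = 4.99 V. LSB = 4.99 V / 2^16 ≈ 76.14 µV.
code = ⌊(V_in − V_min)/LSB⌋ = ⌊(V_in − V_min) × 2^16 / range⌋
     = ⌊(3.003503 − (0)) × 65536 / 4.99⌋ = ⌊3.003503 × 65536/4.99⌋
     = ⌊39446.407⌋ = 39446.

39446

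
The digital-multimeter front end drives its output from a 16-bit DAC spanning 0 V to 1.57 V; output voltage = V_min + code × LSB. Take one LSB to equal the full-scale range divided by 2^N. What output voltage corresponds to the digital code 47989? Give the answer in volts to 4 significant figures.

1.150 V

Full-scale range = 1.57 V. LSB = 1.57 V / 2^16.
V_out = V_min + code × LSB = 0 V + 47989 × 1.57 V / 65536
      = 0 + 1.14964 = 1.14964 V.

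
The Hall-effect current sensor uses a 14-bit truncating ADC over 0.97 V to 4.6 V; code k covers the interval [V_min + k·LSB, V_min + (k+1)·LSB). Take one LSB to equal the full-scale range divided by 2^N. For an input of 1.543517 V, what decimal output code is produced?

2588

Span: 4.6 V − (0.97 V) = 3.63 V. LSB = 3.63 V / 2^14 ≈ 221.6 µV.
code = ⌊(V_in − V_min)/LSB⌋ = ⌊(V_in − V_min) × 2^14 / range⌋
     = ⌊(1.543517 − (0.97)) × 16384 / 3.63⌋ = ⌊0.573517 × 16384/3.63⌋
     = ⌊2588.568⌋ = 2588.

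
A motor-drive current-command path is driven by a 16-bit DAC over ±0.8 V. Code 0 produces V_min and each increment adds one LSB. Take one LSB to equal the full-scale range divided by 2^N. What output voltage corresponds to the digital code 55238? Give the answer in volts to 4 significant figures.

0.5486 V

Range = 0.8 − (-0.8) = 1.6 V. LSB = 1.6 V / 2^16.
Output = V_min + (55238/65536) × range = -0.8 + 0.842865 × 1.6 V
      = -0.8 V + 1.34858 V = 0.548584 V.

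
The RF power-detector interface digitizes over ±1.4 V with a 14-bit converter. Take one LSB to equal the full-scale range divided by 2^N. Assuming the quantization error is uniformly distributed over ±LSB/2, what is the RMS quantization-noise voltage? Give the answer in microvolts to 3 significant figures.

49.3 µV

Range = 1.4 − (-1.4) = 2.8 V.
LSB = 2.8 V / 2^14 = 170.90 µV.
σ_q = LSB/√12 = 170.90 µV/3.4641 = 49.3 µV.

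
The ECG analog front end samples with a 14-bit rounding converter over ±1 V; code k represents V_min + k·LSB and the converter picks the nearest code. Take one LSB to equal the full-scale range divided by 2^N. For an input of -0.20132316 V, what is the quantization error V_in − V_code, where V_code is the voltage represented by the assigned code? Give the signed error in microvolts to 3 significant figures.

−29.2 µV

Range = 1 − (-1) = 2 V. LSB = 2 V / 2^14 ≈ 122.1 µV.
Position in LSBs: (-0.20132316 − (-1)) × 16384/2 = 6542.7607; rounding gives k = 6543.
Reconstructed level: -1 + 6543 × 2/16384 V = -0.20129394531 V.
V_in − V_code = -0.20132316 − (-0.20129394531) = −29.2 µV.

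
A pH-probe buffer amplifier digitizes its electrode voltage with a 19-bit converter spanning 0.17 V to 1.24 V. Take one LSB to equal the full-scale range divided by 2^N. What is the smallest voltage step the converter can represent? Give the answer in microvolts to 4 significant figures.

The full-scale span is 1.24 − (0.17) = 1.07 V.
There are 2^19 = 524288 steps.
LSB = 1.07 V ÷ 2^19 = 1.07/524288 V = 2.041 µV.

2.041 µV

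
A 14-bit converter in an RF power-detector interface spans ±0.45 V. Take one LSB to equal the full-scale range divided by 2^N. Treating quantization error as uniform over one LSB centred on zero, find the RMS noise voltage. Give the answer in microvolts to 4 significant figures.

15.86 µV

Full-scale range = 0.45 V − (-0.45 V) = 0.9 V.
LSB = 0.9 V ÷ 2^14 = 0.9/16384 V = 54.9316 µV.
σ_q = LSB/√12 = 54.9316 µV/3.4641 = 15.86 µV.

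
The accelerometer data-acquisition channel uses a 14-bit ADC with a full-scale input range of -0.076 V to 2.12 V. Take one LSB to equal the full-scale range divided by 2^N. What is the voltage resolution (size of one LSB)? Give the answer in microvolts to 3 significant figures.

134 µV

The full-scale span is 2.12 − (-0.076) = 2.196 V.
Number of codes = 2^14 = 16384.
Step size = 2.196/16384 V = 134 µV.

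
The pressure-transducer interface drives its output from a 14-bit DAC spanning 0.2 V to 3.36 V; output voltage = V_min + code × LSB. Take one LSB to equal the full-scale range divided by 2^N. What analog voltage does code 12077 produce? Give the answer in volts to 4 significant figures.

2.529 V

Span: 3.36 V − (0.2 V) = 3.16 V. LSB = 3.16 V / 2^14.
V_out = V_min + code × LSB = 0.2 V + 12077 × 3.16 V / 16384
      = 0.2 + 2.32930 = 2.52930 V.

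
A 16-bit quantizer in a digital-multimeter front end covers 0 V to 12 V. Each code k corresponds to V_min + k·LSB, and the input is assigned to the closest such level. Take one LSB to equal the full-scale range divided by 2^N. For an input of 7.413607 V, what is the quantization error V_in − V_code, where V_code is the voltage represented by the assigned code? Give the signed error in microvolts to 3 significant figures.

+32.8 µV

Span = 12 V. LSB = 12 V / 2^16 ≈ 183.1 µV.
(7.413607 − (0)) / LSB = 7.413607 × 65536/12 = 40488.1790. Nearest integer: k = 40488.
V_code = 0 + (40488/65536) × 12 = 7.4135742188 V.
Error = V_in − V_code = 7.413607 − (7.4135742188) = +32.8 µV.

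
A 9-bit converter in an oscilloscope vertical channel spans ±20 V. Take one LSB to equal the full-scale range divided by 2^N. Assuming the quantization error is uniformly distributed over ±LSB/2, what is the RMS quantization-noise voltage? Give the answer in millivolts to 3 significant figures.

22.6 mV

Full-scale range = 20 V − (-20 V) = 40 V.
LSB = 40 V / 2^9 = 78.125 mV.
RMS of a uniform error over width LSB is LSB/√12 = 22.6 mV.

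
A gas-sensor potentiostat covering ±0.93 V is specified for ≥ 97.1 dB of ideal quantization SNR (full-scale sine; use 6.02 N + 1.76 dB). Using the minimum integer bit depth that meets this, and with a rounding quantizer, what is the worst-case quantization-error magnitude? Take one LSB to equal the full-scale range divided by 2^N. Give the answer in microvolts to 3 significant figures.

Full-scale range = 0.93 V − (-0.93 V) = 1.86 V.
N ≥ (97.1 − 1.76)/6.02 = 15.837 → N_min = 16.
LSB = 1.86 V ÷ 2^16 = 1.86/65536 V = 28.381 µV.
Max error for round-to-nearest is LSB/2 = 14.2 µV.

14.2 µV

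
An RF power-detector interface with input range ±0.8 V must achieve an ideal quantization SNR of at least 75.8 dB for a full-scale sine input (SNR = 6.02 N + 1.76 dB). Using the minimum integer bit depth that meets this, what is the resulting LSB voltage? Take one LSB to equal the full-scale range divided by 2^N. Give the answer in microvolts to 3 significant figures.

The full-scale span is 0.8 − (-0.8) = 1.6 V.
Solving 6.02 N ≥ 75.8 − 1.76: N ≥ 12.299. Round up → N = 13.
LSB = 1.6 V ÷ 2^13 = 1.6/8192 V = 195 µV.

195 µV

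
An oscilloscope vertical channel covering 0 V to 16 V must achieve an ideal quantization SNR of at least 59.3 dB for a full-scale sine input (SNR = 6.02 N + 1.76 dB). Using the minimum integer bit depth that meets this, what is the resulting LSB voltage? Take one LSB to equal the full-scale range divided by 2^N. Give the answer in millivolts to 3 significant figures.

V_FS = 16 V.
6.02 N + 1.76 ≥ 59.3 gives N ≥ 9.558, so the minimum integer is 10.
LSB = 16 V ÷ 2^10 = 16/1024 V = 15.6 mV.

15.6 mV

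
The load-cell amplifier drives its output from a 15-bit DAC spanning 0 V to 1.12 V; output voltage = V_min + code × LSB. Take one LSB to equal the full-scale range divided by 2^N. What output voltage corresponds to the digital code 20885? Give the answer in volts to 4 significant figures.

Range is 1.12 V. LSB = 1.12 V / 2^15.
V_out = V_min + code × LSB = 0 V + 20885 × 1.12 V / 32768
      = 0 V + 0.713843 V = 0.713843 V.

0.7138 V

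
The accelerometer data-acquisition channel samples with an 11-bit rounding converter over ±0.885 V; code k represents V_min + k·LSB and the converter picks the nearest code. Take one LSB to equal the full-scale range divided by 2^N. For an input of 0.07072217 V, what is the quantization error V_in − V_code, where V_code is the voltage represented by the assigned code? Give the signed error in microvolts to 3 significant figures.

Full-scale range = 0.885 V − (-0.885 V) = 1.77 V. LSB = 1.77 V / 2^11 ≈ 0.8643 mV.
(V_in − V_min)/LSB = (0.07072217 − (-0.885)) × 2048/1.77 = 1105.8299 → nearest code k = 1106.
V_code = -0.885 + (1106/2048) × 1.77 = 0.07086914063 V.
V_in − V_code = 0.07072217 − (0.07086914063) = −147 µV.

−147 µV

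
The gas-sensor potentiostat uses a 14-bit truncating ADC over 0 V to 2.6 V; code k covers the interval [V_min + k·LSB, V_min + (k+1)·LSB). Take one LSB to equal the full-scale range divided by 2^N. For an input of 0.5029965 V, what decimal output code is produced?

V_FS = 2.6 V. LSB = 2.6 V / 2^14 ≈ 158.7 µV.
(V_in − V_min) × 2^14/range = (0.5029965 − (0)) × 16384/2.6 = 3169.652.
Floor → code = 3169.

3169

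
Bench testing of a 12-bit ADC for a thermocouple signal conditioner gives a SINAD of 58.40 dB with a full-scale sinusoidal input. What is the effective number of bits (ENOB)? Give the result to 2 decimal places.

9.41 bits

ENOB = (SINAD − 1.76) / 6.02 = (58.40 − 1.76) / 6.02 = 56.64 / 6.02 = 9.4086.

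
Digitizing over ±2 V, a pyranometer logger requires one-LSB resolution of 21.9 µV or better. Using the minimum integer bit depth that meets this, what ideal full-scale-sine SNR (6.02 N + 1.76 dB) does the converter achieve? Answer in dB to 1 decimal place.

Range = 2 − (-2) = 4 V.
4 V / 21.9 µV = 182600. Since 2^17 = 131072 and 2^18 = 262144, N = 18.
6.02(18) + 1.76 = 110.12 dB.

110.1 dB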